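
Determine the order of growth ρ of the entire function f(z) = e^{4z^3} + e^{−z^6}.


Each summand is entire of order 3 and 6 respectively (as in the single-exponential case). The order of a sum is at most the max of the orders, so ρ ≤ 6. For the lower bound: on |z|=r choose arg z so that -1z^6 is real positive; then |e^{-1z^6}| = e^{1r^6} while |e^{4z^3}| ≤ e^{4r^3} = o(e^{1r^6}). So |f| ≥ e^{1r^6}(1 − o(1)) and ρ ≥ 6. Hence ρ = max(3, 6) = 6.
Therefore ρ = 6.

Order ρ = 6.


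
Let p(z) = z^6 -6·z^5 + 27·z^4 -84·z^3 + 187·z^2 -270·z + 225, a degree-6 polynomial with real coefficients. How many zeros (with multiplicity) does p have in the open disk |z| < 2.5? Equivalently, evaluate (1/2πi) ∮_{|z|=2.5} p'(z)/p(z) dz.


The zeros of p are: (1 + 2i), (1 - 2i), (2 + 1i), (2 - 1i), (0 + 3i), (0 - 3i).
Their magnitudes are: 2.236, 2.236, 2.236, 2.236, 3, 3.
Zeros with |z| < R = 2.5: (1 + 2i), (1 - 2i), (2 + 1i), (2 - 1i).
Count = 4.
By the argument principle, (1/2πi) ∮_{|z|=R} p'(z)/p(z) dz equals exactly this count.

Number of zeros inside |z| < 2.5: 4.


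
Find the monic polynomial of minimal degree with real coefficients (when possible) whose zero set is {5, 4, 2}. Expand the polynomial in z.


The polynomial is p(z) = ∏_{α ∈ S} (z − α), where S = {5, 4, 2}.
Expanding the product yields: p(z) = z^3 -11·z^2 + 38·z -40.
The resulting polynomial has degree 3 and real coefficients as required.

p(z) = z^3 -11·z^2 + 38·z -40.


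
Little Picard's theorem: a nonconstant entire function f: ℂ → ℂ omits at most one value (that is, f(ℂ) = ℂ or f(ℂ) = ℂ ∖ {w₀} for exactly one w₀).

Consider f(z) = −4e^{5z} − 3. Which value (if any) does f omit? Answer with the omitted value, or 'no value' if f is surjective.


Little Picard bounds the complement of f(ℂ) to at most one point.
e^{5z} is never zero on ℂ, so -4·e^{5z} takes every value in ℂ ∖ {0}. Adding -3 shifts the range to ℂ ∖ {-3}. Thus f omits exactly the value -3.

Omitted value: -3.


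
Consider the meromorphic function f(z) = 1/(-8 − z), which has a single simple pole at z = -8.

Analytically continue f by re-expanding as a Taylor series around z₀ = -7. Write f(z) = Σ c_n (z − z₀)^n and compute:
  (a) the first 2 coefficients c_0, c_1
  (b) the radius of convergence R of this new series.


Let w = z − z₀, so z = z₀ + w.
Then -8 − z = -8 − (z₀ + w) = (-8 − z₀) − w = -1 − w.
f(z) = 1/(-1 − w) = (1/(-1)) · 1/(1 − w/(-1)) = Σ_{n≥0} w^n / (-1)^(n+1).
So c_n = 1/(-1)^(n+1):
  c_0 = 1/(-1)^1 = -1.
  c_1 = 1/(-1)^2 = 1.
The series is valid for |w/d| < 1, i.e. |z − z₀| < |d|.
Radius of convergence: R = |-8 − z₀| = |-1| = 1 (distance from z₀ to the singularity z = -8).

c_0 = -1, c_1 = 1; R = 1.


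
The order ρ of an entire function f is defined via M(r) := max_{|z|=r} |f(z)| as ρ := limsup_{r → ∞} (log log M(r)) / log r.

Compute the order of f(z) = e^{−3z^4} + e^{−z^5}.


Each summand is entire of order 4 and 5 respectively (as in the single-exponential case). The order of a sum is at most the max of the orders, so ρ ≤ 5. For the lower bound: on |z|=r choose arg z so that -1z^5 is real positive; then |e^{-1z^5}| = e^{1r^5} while |e^{-3z^4}| ≤ e^{3r^4} = o(e^{1r^5}). So |f| ≥ e^{1r^5}(1 − o(1)) and ρ ≥ 5. Hence ρ = max(4, 5) = 5.
Therefore ρ = 5.

Order ρ = 5.


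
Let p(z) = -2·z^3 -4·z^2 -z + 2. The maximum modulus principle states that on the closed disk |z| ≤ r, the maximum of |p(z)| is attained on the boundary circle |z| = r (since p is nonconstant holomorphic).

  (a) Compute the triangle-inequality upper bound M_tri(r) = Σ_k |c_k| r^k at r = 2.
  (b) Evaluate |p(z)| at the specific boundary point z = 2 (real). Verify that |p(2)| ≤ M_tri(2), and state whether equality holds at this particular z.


Coefficients: c_0 = 2, c_1 = -1, c_2 = -4, c_3 = -2. Radius r = 2.
Part (a). Triangle bound: M_tri(r) = Σ_k |c_k| r^k
  = |2|·2^0 + |-1|·2^1 + |-4|·2^2 + |-2|·2^3
  = 2 + 2 + 16 + 16 = 36.
This bounds M(r) := max_{|z|=r} |p(z)| from above; equality holds iff all terms c_k z^k can be made to align in phase at a single z on |z|=r.
Part (b). At z = 2 (real, on the circle |z| = r):
  p(2) = (2)·2^0 + (-1)·2^1 + (-4)·2^2 + (-2)·2^3 = -32.
  |p(2)| = 32.
Check: |p(2)| = 32 ≤ 36 = M_tri(2). ✓ Equality does not hold at z = 2 (the coefficients have mixed signs, so the terms do not all align in phase there).

M_tri(2) = 36; |p(2)| = 32; equality at z=2: no.


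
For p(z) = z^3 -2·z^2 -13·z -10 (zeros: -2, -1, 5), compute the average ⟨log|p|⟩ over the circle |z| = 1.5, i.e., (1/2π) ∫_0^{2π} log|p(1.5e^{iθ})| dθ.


Zeros: -2, -1, 5; r = 1.5.
Inside |z| < r: -1. Outside (|z| ≥ r): -2, 5.
p(0) = -10, so log|p(0)| = log(10) = 2.3026.
Apply Jensen: I(r) = log|p(0)| + Σ_k log(r/|z_k|), summed over zeros inside |z| < r.
  log(r/|z_k|) for z_k = -1: log(1.5/1) = 0.4055
  Outside zeros (-2, 5) contribute nothing to the Jensen sum.
Sum over inside zeros: 0.4055.
I(r) = log|p(0)| + (inside sum) = 2.3026 + 0.4055 = 2.7081.
Note: since some zeros are outside |z| ≤ r, the simplified n·log(r) form does NOT apply — only the inside zeros contribute.

I(r) ≈ 2.7081.


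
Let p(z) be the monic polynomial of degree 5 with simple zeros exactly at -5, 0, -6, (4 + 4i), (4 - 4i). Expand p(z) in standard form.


The polynomial is p(z) = ∏_{α ∈ S} (z − α), where S = {-5, 0, -6, (4 + 4i), (4 - 4i)}.
Expanding the product yields: p(z) = z^5 + 3·z^4 -26·z^3 + 112·z^2 + 960·z.
Note conjugate pairs combine to real quadratics: (z − (4+4i))(z − (4−4i)) = z² − 8z + 32.
The resulting polynomial has degree 5 and real coefficients as required.

p(z) = z^5 + 3·z^4 -26·z^3 + 112·z^2 + 960·z.


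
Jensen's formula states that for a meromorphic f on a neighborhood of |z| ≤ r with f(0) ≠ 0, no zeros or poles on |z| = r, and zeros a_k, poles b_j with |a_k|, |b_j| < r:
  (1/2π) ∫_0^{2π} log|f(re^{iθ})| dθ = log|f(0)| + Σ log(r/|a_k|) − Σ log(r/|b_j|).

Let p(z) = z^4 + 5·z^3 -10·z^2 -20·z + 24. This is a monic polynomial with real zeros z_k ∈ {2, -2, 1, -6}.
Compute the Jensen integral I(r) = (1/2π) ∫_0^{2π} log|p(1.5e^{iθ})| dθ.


Zeros: -6, -2, 1, 2; r = 1.5.
Inside |z| < r: 1. Outside (|z| ≥ r): -6, -2, 2.
p(0) = 24, so log|p(0)| = log(24) = 3.1781.
Apply Jensen: I(r) = log|p(0)| + Σ_k log(r/|z_k|), summed over zeros inside |z| < r.
  log(r/|z_k|) for z_k = 1: log(1.5/1) = 0.4055
  Outside zeros (-6, -2, 2) contribute nothing to the Jensen sum.
Sum over inside zeros: 0.4055.
I(r) = log|p(0)| + (inside sum) = 3.1781 + 0.4055 = 3.5835.
Note: since some zeros are outside |z| ≤ r, the simplified n·log(r) form does NOT apply — only the inside zeros contribute.

I(r) ≈ 3.5835.


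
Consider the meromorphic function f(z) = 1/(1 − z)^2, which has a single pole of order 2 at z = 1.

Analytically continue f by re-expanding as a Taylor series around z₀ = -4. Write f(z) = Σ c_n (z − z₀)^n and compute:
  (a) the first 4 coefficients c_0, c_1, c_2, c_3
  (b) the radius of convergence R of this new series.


Let w = z − z₀, so z = z₀ + w.
Then 1 − z = 1 − (z₀ + w) = (1 − z₀) − w = 5 − w.
f(z) = 1/(5 − w)^2 = (1/(5)^2) · (1 − w/(5))^{−2}.
By the binomial series (1−u)^{−2} = Σ_{n≥0} C(n+1, 1) u^n for |u|<1, with u = w/(5):
  c_n = C(n+1, 1) / (5)^(n+2).
  c_0 = 1/(5)^2 = 1/25.
  c_1 = 2/(5)^3 = 2/125.
  c_2 = 3/(5)^4 = 3/625.
  c_3 = 4/(5)^5 = 4/3125.
The series is valid for |w/d| < 1, i.e. |z − z₀| < |d|.
Radius of convergence: R = |1 − z₀| = |5| = 5 (distance from z₀ to the singularity z = 1).

c_0 = 1/25, c_1 = 2/125, c_2 = 3/625, c_3 = 4/3125; R = 5.


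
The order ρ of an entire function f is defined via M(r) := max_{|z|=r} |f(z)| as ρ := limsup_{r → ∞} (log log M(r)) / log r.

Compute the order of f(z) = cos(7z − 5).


cos(w) is a linear combination of e^{iw} and e^{−iw} (or e^w, e^{−w} in the hyperbolic case), so |cos(w)| ≤ e^{|w|}. With w = 7z − 5, |w| ≤ 7|z| + 5 = 7r + 5 on |z| = r, giving M(r) ≤ e^{7r + 5}, so ρ ≤ 1. On a suitable ray (z = it for sin/cos; z = t for sinh/cosh, t real → ∞), |cos(7z − 5)| grows like e^{7|t|}/2, so ρ ≥ 1. Hence ρ = 1.
Therefore ρ = 1.

Order ρ = 1.


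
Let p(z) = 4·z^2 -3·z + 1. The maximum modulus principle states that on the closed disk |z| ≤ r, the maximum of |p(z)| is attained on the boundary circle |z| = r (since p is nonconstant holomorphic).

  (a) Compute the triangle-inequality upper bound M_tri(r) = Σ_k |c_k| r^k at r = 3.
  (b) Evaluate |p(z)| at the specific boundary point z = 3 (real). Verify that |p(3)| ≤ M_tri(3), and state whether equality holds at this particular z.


Coefficients: c_0 = 1, c_1 = -3, c_2 = 4. Radius r = 3.
Part (a). Triangle bound: M_tri(r) = Σ_k |c_k| r^k
  = |1|·3^0 + |-3|·3^1 + |4|·3^2
  = 1 + 9 + 36 = 46.
This bounds M(r) := max_{|z|=r} |p(z)| from above; equality holds iff all terms c_k z^k can be made to align in phase at a single z on |z|=r.
Part (b). At z = 3 (real, on the circle |z| = r):
  p(3) = (1)·3^0 + (-3)·3^1 + (4)·3^2 = 28.
  |p(3)| = 28.
Check: |p(3)| = 28 ≤ 46 = M_tri(3). ✓ Equality does not hold at z = 3 (the coefficients have mixed signs, so the terms do not all align in phase there).

M_tri(3) = 46; |p(3)| = 28; equality at z=3: no.


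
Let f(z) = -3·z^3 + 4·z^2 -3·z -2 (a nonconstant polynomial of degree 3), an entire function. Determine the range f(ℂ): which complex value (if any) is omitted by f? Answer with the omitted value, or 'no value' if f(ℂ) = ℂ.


Little Picard bounds the complement of f(ℂ) to at most one point.
For every w ∈ ℂ, the equation p(z) − w = 0 is a nonconstant polynomial in z and hence has at least one root by the fundamental theorem of algebra. So p is surjective onto ℂ, omitting no value.

Omitted value: no value.


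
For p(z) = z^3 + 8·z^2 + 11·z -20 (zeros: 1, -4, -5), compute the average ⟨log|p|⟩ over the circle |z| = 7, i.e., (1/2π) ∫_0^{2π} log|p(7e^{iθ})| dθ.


Zeros: -5, -4, 1; r = 7.
Inside |z| < r: -5, -4, 1. Outside (|z| ≥ r): ∅.
p(0) = -20, so log|p(0)| = log(20) = 2.9957.
Apply Jensen: I(r) = log|p(0)| + Σ_k log(r/|z_k|), summed over zeros inside |z| < r.
  log(r/|z_k|) for z_k = 1: log(7/1) = 1.9459
  log(r/|z_k|) for z_k = -4: log(7/4) = 0.5596
  log(r/|z_k|) for z_k = -5: log(7/5) = 0.3365
Sum over inside zeros: 2.8420.
I(r) = log|p(0)| + (inside sum) = 2.9957 + 2.8420 = 5.8377.
Closed form (all zeros inside, monic): I(r) = n·log(r) = 3·log(7) = 5.8377. ✓

I(r) ≈ 5.8377.


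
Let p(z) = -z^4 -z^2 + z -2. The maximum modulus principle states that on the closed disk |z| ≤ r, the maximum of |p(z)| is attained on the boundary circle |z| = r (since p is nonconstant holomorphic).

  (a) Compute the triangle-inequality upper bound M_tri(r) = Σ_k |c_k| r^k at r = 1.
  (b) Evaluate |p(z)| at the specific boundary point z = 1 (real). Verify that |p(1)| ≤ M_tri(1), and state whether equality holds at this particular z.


Coefficients: c_0 = -2, c_1 = 1, c_2 = -1, c_3 = 0, c_4 = -1. Radius r = 1.
Part (a). Triangle bound: M_tri(r) = Σ_k |c_k| r^k
  = |-2|·1^0 + |1|·1^1 + |-1|·1^2 + |0|·1^3 + |-1|·1^4
  = 2 + 1 + 1 + 0 + 1 = 5.
This bounds M(r) := max_{|z|=r} |p(z)| from above; equality holds iff all terms c_k z^k can be made to align in phase at a single z on |z|=r.
Part (b). At z = 1 (real, on the circle |z| = r):
  p(1) = (-2)·1^0 + (1)·1^1 + (-1)·1^2 + (0)·1^3 + (-1)·1^4 = -3.
  |p(1)| = 3.
Check: |p(1)| = 3 ≤ 5 = M_tri(1). ✓ Equality does not hold at z = 1 (the coefficients have mixed signs, so the terms do not all align in phase there).

M_tri(1) = 5; |p(1)| = 3; equality at z=1: no.


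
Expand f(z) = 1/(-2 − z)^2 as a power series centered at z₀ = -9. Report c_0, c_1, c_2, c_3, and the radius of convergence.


Let w = z − z₀, so z = z₀ + w.
Then -2 − z = -2 − (z₀ + w) = (-2 − z₀) − w = 7 − w.
f(z) = 1/(7 − w)^2 = (1/(7)^2) · (1 − w/(7))^{−2}.
By the binomial series (1−u)^{−2} = Σ_{n≥0} C(n+1, 1) u^n for |u|<1, with u = w/(7):
  c_n = C(n+1, 1) / (7)^(n+2).
  c_0 = 1/(7)^2 = 1/49.
  c_1 = 2/(7)^3 = 2/343.
  c_2 = 3/(7)^4 = 3/2401.
  c_3 = 4/(7)^5 = 4/16807.
The series is valid for |w/d| < 1, i.e. |z − z₀| < |d|.
Radius of convergence: R = |-2 − z₀| = |7| = 7 (distance from z₀ to the singularity z = -2).

c_0 = 1/49, c_1 = 2/343, c_2 = 3/2401, c_3 = 4/16807; R = 7.


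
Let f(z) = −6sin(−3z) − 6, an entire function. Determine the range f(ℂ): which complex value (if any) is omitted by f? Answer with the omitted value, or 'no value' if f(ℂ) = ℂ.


Little Picard bounds the complement of f(ℂ) to at most one point.
sin is entire and surjective onto ℂ: for every w ∈ ℂ, sin(ζ) = w has a solution ζ ∈ ℂ (e.g., via the complex inverse arcsin). With ζ = −3z this gives z = ζ/(-3). Then -6·sin(−3z) takes every value in -6·ℂ = ℂ, and adding -6 is a bijection of ℂ. So f is surjective and omits no value. (Note: only on the real line is sin bounded by [−1, 1].)

Omitted value: no value.


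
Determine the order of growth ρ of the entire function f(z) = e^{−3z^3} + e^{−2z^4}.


Each summand is entire of order 3 and 4 respectively (as in the single-exponential case). The order of a sum is at most the max of the orders, so ρ ≤ 4. For the lower bound: on |z|=r choose arg z so that -2z^4 is real positive; then |e^{-2z^4}| = e^{2r^4} while |e^{-3z^3}| ≤ e^{3r^3} = o(e^{2r^4}). So |f| ≥ e^{2r^4}(1 − o(1)) and ρ ≥ 4. Hence ρ = max(3, 4) = 4.
Therefore ρ = 4.

Order ρ = 4.


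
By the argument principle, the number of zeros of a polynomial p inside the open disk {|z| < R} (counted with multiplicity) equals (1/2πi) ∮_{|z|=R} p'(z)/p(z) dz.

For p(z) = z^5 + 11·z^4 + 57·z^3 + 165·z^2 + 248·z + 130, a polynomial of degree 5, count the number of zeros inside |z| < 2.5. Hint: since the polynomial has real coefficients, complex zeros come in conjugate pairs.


The zeros of p are: (-2 + 3i), (-2 - 3i), -1, (-3 + 1i), (-3 - 1i).
Their magnitudes are: 3.606, 3.606, 1, 3.162, 3.162.
Zeros with |z| < R = 2.5: -1.
Count = 1.
By the argument principle, (1/2πi) ∮_{|z|=R} p'(z)/p(z) dz equals exactly this count.

Number of zeros inside |z| < 2.5: 1.


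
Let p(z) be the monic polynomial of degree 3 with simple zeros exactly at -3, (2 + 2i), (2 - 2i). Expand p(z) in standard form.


The polynomial is p(z) = ∏_{α ∈ S} (z − α), where S = {-3, (2 + 2i), (2 - 2i)}.
Expanding the product yields: p(z) = z^3 -z^2 -4·z + 24.
Note conjugate pairs combine to real quadratics: (z − (2+2i))(z − (2−2i)) = z² − 4z + 8.
The resulting polynomial has degree 3 and real coefficients as required.

p(z) = z^3 -z^2 -4·z + 24.


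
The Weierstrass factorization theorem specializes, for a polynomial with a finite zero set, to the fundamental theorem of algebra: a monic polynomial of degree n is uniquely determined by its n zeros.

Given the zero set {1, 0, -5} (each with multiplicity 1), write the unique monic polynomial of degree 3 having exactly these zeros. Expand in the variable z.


The polynomial is p(z) = ∏_{α ∈ S} (z − α), where S = {1, 0, -5}.
Expanding the product yields: p(z) = z^3 + 4·z^2 -5·z.
The resulting polynomial has degree 3 and real coefficients as required.

p(z) = z^3 + 4·z^2 -5·z.


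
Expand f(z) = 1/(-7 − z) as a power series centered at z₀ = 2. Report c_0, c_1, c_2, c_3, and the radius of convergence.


Let w = z − z₀, so z = z₀ + w.
Then -7 − z = -7 − (z₀ + w) = (-7 − z₀) − w = -9 − w.
f(z) = 1/(-9 − w) = (1/(-9)) · 1/(1 − w/(-9)) = Σ_{n≥0} w^n / (-9)^(n+1).
So c_n = 1/(-9)^(n+1):
  c_0 = 1/(-9)^1 = -1/9.
  c_1 = 1/(-9)^2 = 1/81.
  c_2 = 1/(-9)^3 = -1/729.
  c_3 = 1/(-9)^4 = 1/6561.
The series is valid for |w/d| < 1, i.e. |z − z₀| < |d|.
Radius of convergence: R = |-7 − z₀| = |-9| = 9 (distance from z₀ to the singularity z = -7).

c_0 = -1/9, c_1 = 1/81, c_2 = -1/729, c_3 = 1/6561; R = 9.


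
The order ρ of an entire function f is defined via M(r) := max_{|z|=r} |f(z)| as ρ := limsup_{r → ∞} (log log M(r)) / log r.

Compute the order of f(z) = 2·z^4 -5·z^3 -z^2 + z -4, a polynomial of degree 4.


|f(z)| ≤ Σ|c_k|·r^k = O(r^4) as r → ∞. Polynomial growth is O(e^{r^ε}) for every ε > 0 (since r^4/e^{r^ε} → 0), so ρ ≤ ε for all ε > 0, i.e. ρ = 0. Every nonconstant polynomial has order 0.
Therefore ρ = 0.

Order ρ = 0.


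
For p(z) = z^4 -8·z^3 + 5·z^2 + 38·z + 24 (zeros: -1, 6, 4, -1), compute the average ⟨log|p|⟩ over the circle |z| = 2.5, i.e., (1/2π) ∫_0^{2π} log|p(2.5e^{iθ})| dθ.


Zeros: -1, -1, 4, 6; r = 2.5.
Inside |z| < r: -1, -1. Outside (|z| ≥ r): 4, 6.
p(0) = 24, so log|p(0)| = log(24) = 3.1781.
Apply Jensen: I(r) = log|p(0)| + Σ_k log(r/|z_k|), summed over zeros inside |z| < r.
  log(r/|z_k|) for z_k = -1: log(2.5/1) = 0.9163
  log(r/|z_k|) for z_k = -1: log(2.5/1) = 0.9163
  Outside zeros (4, 6) contribute nothing to the Jensen sum.
Sum over inside zeros: 1.8326.
I(r) = log|p(0)| + (inside sum) = 3.1781 + 1.8326 = 5.0106.
Note: since some zeros are outside |z| ≤ r, the simplified n·log(r) form does NOT apply — only the inside zeros contribute.

I(r) ≈ 5.0106.


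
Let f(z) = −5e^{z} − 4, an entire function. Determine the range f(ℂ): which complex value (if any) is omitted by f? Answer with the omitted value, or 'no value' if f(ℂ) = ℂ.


Little Picard bounds the complement of f(ℂ) to at most one point.
e^{z} is never zero on ℂ, so -5·e^{z} takes every value in ℂ ∖ {0}. Adding -4 shifts the range to ℂ ∖ {-4}. Thus f omits exactly the value -4.

Omitted value: -4.


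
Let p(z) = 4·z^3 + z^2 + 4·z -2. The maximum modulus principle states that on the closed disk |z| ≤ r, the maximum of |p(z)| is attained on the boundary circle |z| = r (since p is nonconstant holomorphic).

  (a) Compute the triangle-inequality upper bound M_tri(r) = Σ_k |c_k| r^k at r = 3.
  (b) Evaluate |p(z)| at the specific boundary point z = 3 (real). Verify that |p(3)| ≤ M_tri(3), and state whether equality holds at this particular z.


Coefficients: c_0 = -2, c_1 = 4, c_2 = 1, c_3 = 4. Radius r = 3.
Part (a). Triangle bound: M_tri(r) = Σ_k |c_k| r^k
  = |-2|·3^0 + |4|·3^1 + |1|·3^2 + |4|·3^3
  = 2 + 12 + 9 + 108 = 131.
This bounds M(r) := max_{|z|=r} |p(z)| from above; equality holds iff all terms c_k z^k can be made to align in phase at a single z on |z|=r.
Part (b). At z = 3 (real, on the circle |z| = r):
  p(3) = (-2)·3^0 + (4)·3^1 + (1)·3^2 + (4)·3^3 = 127.
  |p(3)| = 127.
Check: |p(3)| = 127 ≤ 131 = M_tri(3). ✓ Equality does not hold at z = 3 (the coefficients have mixed signs, so the terms do not all align in phase there).

M_tri(3) = 131; |p(3)| = 127; equality at z=3: no.


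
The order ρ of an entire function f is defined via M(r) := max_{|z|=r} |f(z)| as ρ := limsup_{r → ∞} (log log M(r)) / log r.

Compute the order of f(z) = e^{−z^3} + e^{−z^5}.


Each summand is entire of order 3 and 5 respectively (as in the single-exponential case). The order of a sum is at most the max of the orders, so ρ ≤ 5. For the lower bound: on |z|=r choose arg z so that -1z^5 is real positive; then |e^{-1z^5}| = e^{1r^5} while |e^{-1z^3}| ≤ e^{1r^3} = o(e^{1r^5}). So |f| ≥ e^{1r^5}(1 − o(1)) and ρ ≥ 5. Hence ρ = max(3, 5) = 5.
Therefore ρ = 5.

Order ρ = 5.


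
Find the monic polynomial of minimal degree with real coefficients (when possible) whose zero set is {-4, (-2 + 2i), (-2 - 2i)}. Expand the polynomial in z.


The polynomial is p(z) = ∏_{α ∈ S} (z − α), where S = {-4, (-2 + 2i), (-2 - 2i)}.
Expanding the product yields: p(z) = z^3 + 8·z^2 + 24·z + 32.
Note conjugate pairs combine to real quadratics: (z − (-2+2i))(z − (-2−2i)) = z² + 4z + 8.
The resulting polynomial has degree 3 and real coefficients as required.

p(z) = z^3 + 8·z^2 + 24·z + 32.


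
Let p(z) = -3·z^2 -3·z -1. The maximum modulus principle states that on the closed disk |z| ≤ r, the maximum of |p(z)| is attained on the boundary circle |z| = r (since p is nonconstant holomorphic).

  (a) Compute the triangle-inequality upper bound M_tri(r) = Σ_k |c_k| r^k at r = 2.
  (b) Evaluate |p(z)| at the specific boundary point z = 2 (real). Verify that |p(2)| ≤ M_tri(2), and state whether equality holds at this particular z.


Coefficients: c_0 = -1, c_1 = -3, c_2 = -3. Radius r = 2.
Part (a). Triangle bound: M_tri(r) = Σ_k |c_k| r^k
  = |-1|·2^0 + |-3|·2^1 + |-3|·2^2
  = 1 + 6 + 12 = 19.
This bounds M(r) := max_{|z|=r} |p(z)| from above; equality holds iff all terms c_k z^k can be made to align in phase at a single z on |z|=r.
Part (b). At z = 2 (real, on the circle |z| = r):
  p(2) = (-1)·2^0 + (-3)·2^1 + (-3)·2^2 = -19.
  |p(2)| = 19.
Since all nonzero coefficients share the same sign, |p(2)| = 19 = M_tri(2); the triangle bound is attained at z = 2, so in fact M(r) = 19.

M_tri(2) = 19; |p(2)| = 19; equality at z=2: yes.


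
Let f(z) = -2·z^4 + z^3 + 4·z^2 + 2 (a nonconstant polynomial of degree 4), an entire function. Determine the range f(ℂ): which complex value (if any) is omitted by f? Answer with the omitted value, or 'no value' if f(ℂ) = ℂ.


Little Picard bounds the complement of f(ℂ) to at most one point.
For every w ∈ ℂ, the equation p(z) − w = 0 is a nonconstant polynomial in z and hence has at least one root by the fundamental theorem of algebra. So p is surjective onto ℂ, omitting no value.

Omitted value: no value.


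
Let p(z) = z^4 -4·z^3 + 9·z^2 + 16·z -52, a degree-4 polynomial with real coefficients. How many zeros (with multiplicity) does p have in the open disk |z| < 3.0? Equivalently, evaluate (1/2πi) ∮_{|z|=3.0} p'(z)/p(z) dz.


The zeros of p are: 2, -2, (2 + 3i), (2 - 3i).
Their magnitudes are: 2, 2, 3.606, 3.606.
Zeros with |z| < R = 3.0: 2, -2.
Count = 2.
By the argument principle, (1/2πi) ∮_{|z|=R} p'(z)/p(z) dz equals exactly this count.

Number of zeros inside |z| < 3.0: 2.


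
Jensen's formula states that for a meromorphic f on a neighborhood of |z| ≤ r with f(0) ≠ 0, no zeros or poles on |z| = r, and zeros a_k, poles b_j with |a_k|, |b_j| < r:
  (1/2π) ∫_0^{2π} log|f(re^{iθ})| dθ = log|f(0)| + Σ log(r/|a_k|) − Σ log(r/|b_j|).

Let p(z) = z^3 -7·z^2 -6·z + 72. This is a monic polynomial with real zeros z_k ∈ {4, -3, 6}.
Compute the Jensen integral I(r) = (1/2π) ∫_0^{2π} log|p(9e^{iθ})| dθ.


Zeros: -3, 4, 6; r = 9.
Inside |z| < r: -3, 4, 6. Outside (|z| ≥ r): ∅.
p(0) = 72, so log|p(0)| = log(72) = 4.2767.
Apply Jensen: I(r) = log|p(0)| + Σ_k log(r/|z_k|), summed over zeros inside |z| < r.
  log(r/|z_k|) for z_k = 4: log(9/4) = 0.8109
  log(r/|z_k|) for z_k = -3: log(9/3) = 1.0986
  log(r/|z_k|) for z_k = 6: log(9/6) = 0.4055
Sum over inside zeros: 2.3150.
I(r) = log|p(0)| + (inside sum) = 4.2767 + 2.3150 = 6.5917.
Closed form (all zeros inside, monic): I(r) = n·log(r) = 3·log(9) = 6.5917. ✓

I(r) ≈ 6.5917.


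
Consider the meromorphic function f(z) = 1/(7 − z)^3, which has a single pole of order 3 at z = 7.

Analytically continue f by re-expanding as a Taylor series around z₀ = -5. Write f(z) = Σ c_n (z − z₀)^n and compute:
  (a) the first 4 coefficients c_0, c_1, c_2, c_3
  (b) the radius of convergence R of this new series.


Let w = z − z₀, so z = z₀ + w.
Then 7 − z = 7 − (z₀ + w) = (7 − z₀) − w = 12 − w.
f(z) = 1/(12 − w)^3 = (1/(12)^3) · (1 − w/(12))^{−3}.
By the binomial series (1−u)^{−3} = Σ_{n≥0} C(n+2, 2) u^n for |u|<1, with u = w/(12):
  c_n = C(n+2, 2) / (12)^(n+3).
  c_0 = 1/(12)^3 = 1/1728.
  c_1 = 3/(12)^4 = 1/6912.
  c_2 = 6/(12)^5 = 1/41472.
  c_3 = 10/(12)^6 = 5/1492992.
The series is valid for |w/d| < 1, i.e. |z − z₀| < |d|.
Radius of convergence: R = |7 − z₀| = |12| = 12 (distance from z₀ to the singularity z = 7).

c_0 = 1/1728, c_1 = 1/6912, c_2 = 1/41472, c_3 = 5/1492992; R = 12.


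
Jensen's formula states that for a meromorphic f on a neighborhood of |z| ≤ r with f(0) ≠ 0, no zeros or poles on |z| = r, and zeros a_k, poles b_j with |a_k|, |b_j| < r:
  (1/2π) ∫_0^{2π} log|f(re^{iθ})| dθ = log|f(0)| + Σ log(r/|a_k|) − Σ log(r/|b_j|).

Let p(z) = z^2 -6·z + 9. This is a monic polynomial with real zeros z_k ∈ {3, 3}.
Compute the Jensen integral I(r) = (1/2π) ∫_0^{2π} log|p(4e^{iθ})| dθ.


Zeros: 3, 3; r = 4.
Inside |z| < r: 3, 3. Outside (|z| ≥ r): ∅.
p(0) = 9, so log|p(0)| = log(9) = 2.1972.
Apply Jensen: I(r) = log|p(0)| + Σ_k log(r/|z_k|), summed over zeros inside |z| < r.
  log(r/|z_k|) for z_k = 3: log(4/3) = 0.2877
  log(r/|z_k|) for z_k = 3: log(4/3) = 0.2877
Sum over inside zeros: 0.5754.
I(r) = log|p(0)| + (inside sum) = 2.1972 + 0.5754 = 2.7726.
Closed form (all zeros inside, monic): I(r) = n·log(r) = 2·log(4) = 2.7726. ✓

I(r) ≈ 2.7726.


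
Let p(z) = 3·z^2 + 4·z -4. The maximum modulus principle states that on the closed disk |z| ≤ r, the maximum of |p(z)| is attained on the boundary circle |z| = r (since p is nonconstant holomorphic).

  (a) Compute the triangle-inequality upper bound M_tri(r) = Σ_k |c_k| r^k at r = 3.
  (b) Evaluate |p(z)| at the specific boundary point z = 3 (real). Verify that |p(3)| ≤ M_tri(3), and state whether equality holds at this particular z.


Coefficients: c_0 = -4, c_1 = 4, c_2 = 3. Radius r = 3.
Part (a). Triangle bound: M_tri(r) = Σ_k |c_k| r^k
  = |-4|·3^0 + |4|·3^1 + |3|·3^2
  = 4 + 12 + 27 = 43.
This bounds M(r) := max_{|z|=r} |p(z)| from above; equality holds iff all terms c_k z^k can be made to align in phase at a single z on |z|=r.
Part (b). At z = 3 (real, on the circle |z| = r):
  p(3) = (-4)·3^0 + (4)·3^1 + (3)·3^2 = 35.
  |p(3)| = 35.
Check: |p(3)| = 35 ≤ 43 = M_tri(3). ✓ Equality does not hold at z = 3 (the coefficients have mixed signs, so the terms do not all align in phase there).

M_tri(3) = 43; |p(3)| = 35; equality at z=3: no.


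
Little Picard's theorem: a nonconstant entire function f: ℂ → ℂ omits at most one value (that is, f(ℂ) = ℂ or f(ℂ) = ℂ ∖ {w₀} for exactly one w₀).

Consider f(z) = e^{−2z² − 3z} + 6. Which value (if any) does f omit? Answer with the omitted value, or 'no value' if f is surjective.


Little Picard bounds the complement of f(ℂ) to at most one point.
The exponent g(z) = −2z² − 3z is a nonconstant polynomial, hence surjective onto ℂ. So e^{g(z)} takes every value in {e^w : w ∈ ℂ} = ℂ ∖ {0}. Adding 6 shifts the range to ℂ ∖ {6}. f omits exactly 6.

Omitted value: 6.


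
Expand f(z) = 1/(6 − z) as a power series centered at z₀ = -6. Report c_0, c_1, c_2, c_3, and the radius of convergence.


Let w = z − z₀, so z = z₀ + w.
Then 6 − z = 6 − (z₀ + w) = (6 − z₀) − w = 12 − w.
f(z) = 1/(12 − w) = (1/(12)) · 1/(1 − w/(12)) = Σ_{n≥0} w^n / (12)^(n+1).
So c_n = 1/(12)^(n+1):
  c_0 = 1/(12)^1 = 1/12.
  c_1 = 1/(12)^2 = 1/144.
  c_2 = 1/(12)^3 = 1/1728.
  c_3 = 1/(12)^4 = 1/20736.
The series is valid for |w/d| < 1, i.e. |z − z₀| < |d|.
Radius of convergence: R = |6 − z₀| = |12| = 12 (distance from z₀ to the singularity z = 6).

c_0 = 1/12, c_1 = 1/144, c_2 = 1/1728, c_3 = 1/20736; R = 12.


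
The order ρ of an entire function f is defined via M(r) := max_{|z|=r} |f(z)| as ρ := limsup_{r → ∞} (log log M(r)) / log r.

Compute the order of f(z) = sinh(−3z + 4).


sinh(w) is a linear combination of e^{iw} and e^{−iw} (or e^w, e^{−w} in the hyperbolic case), so |sinh(w)| ≤ e^{|w|}. With w = −3z + 4, |w| ≤ 3|z| + 4 = 3r + 4 on |z| = r, giving M(r) ≤ e^{3r + 4}, so ρ ≤ 1. On a suitable ray (z = it for sin/cos; z = t for sinh/cosh, t real → ∞), |sinh(−3z + 4)| grows like e^{3|t|}/2, so ρ ≥ 1. Hence ρ = 1.
Therefore ρ = 1.

Order ρ = 1.


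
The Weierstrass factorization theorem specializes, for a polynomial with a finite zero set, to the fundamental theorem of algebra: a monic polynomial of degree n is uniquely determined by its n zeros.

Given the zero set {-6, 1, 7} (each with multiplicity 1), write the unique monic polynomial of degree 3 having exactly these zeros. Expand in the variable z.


The polynomial is p(z) = ∏_{α ∈ S} (z − α), where S = {-6, 1, 7}.
Expanding the product yields: p(z) = z^3 -2·z^2 -41·z + 42.
The resulting polynomial has degree 3 and real coefficients as required.

p(z) = z^3 -2·z^2 -41·z + 42.


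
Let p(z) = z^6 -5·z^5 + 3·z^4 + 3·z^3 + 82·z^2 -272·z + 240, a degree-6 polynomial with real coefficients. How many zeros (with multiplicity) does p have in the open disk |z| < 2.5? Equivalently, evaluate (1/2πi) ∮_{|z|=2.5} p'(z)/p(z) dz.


The zeros of p are: (2 + 1i), (2 - 1i), (-2 + 2i), (-2 - 2i), 3, 2.
Their magnitudes are: 2.236, 2.236, 2.828, 2.828, 3, 2.
Zeros with |z| < R = 2.5: (2 + 1i), (2 - 1i), 2.
Count = 3.
By the argument principle, (1/2πi) ∮_{|z|=R} p'(z)/p(z) dz equals exactly this count.

Number of zeros inside |z| < 2.5: 3.


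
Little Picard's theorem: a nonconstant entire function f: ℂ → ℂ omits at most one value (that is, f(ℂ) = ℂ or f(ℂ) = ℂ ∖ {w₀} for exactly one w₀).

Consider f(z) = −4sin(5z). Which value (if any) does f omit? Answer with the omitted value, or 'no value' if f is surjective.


Little Picard bounds the complement of f(ℂ) to at most one point.
sin is entire and surjective onto ℂ: for every w ∈ ℂ, sin(ζ) = w has a solution ζ ∈ ℂ (e.g., via the complex inverse arcsin). With ζ = 5z this gives z = ζ/(5). Then -4·sin(5z) takes every value in -4·ℂ = ℂ, and adding 0 is a bijection of ℂ. So f is surjective and omits no value. (Note: only on the real line is sin bounded by [−1, 1].)

Omitted value: no value.


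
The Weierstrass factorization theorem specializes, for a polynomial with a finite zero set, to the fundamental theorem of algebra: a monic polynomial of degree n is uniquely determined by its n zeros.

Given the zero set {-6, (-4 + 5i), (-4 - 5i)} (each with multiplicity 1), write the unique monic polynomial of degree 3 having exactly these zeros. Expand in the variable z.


The polynomial is p(z) = ∏_{α ∈ S} (z − α), where S = {-6, (-4 + 5i), (-4 - 5i)}.
Expanding the product yields: p(z) = z^3 + 14·z^2 + 89·z + 246.
Note conjugate pairs combine to real quadratics: (z − (-4+5i))(z − (-4−5i)) = z² + 8z + 41.
The resulting polynomial has degree 3 and real coefficients as required.

p(z) = z^3 + 14·z^2 + 89·z + 246.


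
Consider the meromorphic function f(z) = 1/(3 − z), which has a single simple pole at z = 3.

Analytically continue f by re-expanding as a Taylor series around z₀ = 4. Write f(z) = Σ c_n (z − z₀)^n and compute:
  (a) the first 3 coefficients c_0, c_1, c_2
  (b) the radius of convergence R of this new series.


Let w = z − z₀, so z = z₀ + w.
Then 3 − z = 3 − (z₀ + w) = (3 − z₀) − w = -1 − w.
f(z) = 1/(-1 − w) = (1/(-1)) · 1/(1 − w/(-1)) = Σ_{n≥0} w^n / (-1)^(n+1).
So c_n = 1/(-1)^(n+1):
  c_0 = 1/(-1)^1 = -1.
  c_1 = 1/(-1)^2 = 1.
  c_2 = 1/(-1)^3 = -1.
The series is valid for |w/d| < 1, i.e. |z − z₀| < |d|.
Radius of convergence: R = |3 − z₀| = |-1| = 1 (distance from z₀ to the singularity z = 3).

c_0 = -1, c_1 = 1, c_2 = -1; R = 1.


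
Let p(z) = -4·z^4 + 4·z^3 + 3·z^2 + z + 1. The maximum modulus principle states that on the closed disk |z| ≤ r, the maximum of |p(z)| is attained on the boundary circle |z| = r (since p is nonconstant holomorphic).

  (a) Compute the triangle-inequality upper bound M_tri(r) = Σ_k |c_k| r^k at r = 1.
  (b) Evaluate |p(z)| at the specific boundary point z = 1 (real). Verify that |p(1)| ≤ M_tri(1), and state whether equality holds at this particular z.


Coefficients: c_0 = 1, c_1 = 1, c_2 = 3, c_3 = 4, c_4 = -4. Radius r = 1.
Part (a). Triangle bound: M_tri(r) = Σ_k |c_k| r^k
  = |1|·1^0 + |1|·1^1 + |3|·1^2 + |4|·1^3 + |-4|·1^4
  = 1 + 1 + 3 + 4 + 4 = 13.
This bounds M(r) := max_{|z|=r} |p(z)| from above; equality holds iff all terms c_k z^k can be made to align in phase at a single z on |z|=r.
Part (b). At z = 1 (real, on the circle |z| = r):
  p(1) = (1)·1^0 + (1)·1^1 + (3)·1^2 + (4)·1^3 + (-4)·1^4 = 5.
  |p(1)| = 5.
Check: |p(1)| = 5 ≤ 13 = M_tri(1). ✓ Equality does not hold at z = 1 (the coefficients have mixed signs, so the terms do not all align in phase there).

M_tri(1) = 13; |p(1)| = 5; equality at z=1: no.


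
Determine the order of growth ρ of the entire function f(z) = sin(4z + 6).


sin(w) is a linear combination of e^{iw} and e^{−iw} (or e^w, e^{−w} in the hyperbolic case), so |sin(w)| ≤ e^{|w|}. With w = 4z + 6, |w| ≤ 4|z| + 6 = 4r + 6 on |z| = r, giving M(r) ≤ e^{4r + 6}, so ρ ≤ 1. On a suitable ray (z = it for sin/cos; z = t for sinh/cosh, t real → ∞), |sin(4z + 6)| grows like e^{4|t|}/2, so ρ ≥ 1. Hence ρ = 1.
Therefore ρ = 1.

Order ρ = 1.


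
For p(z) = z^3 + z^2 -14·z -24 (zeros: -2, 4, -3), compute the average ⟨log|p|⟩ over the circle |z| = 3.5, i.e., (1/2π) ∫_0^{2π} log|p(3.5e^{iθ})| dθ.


Zeros: -3, -2, 4; r = 3.5.
Inside |z| < r: -3, -2. Outside (|z| ≥ r): 4.
p(0) = -24, so log|p(0)| = log(24) = 3.1781.
Apply Jensen: I(r) = log|p(0)| + Σ_k log(r/|z_k|), summed over zeros inside |z| < r.
  log(r/|z_k|) for z_k = -2: log(3.5/2) = 0.5596
  log(r/|z_k|) for z_k = -3: log(3.5/3) = 0.1542
  Outside zeros (4) contribute nothing to the Jensen sum.
Sum over inside zeros: 0.7138.
I(r) = log|p(0)| + (inside sum) = 3.1781 + 0.7138 = 3.8918.
Note: since some zeros are outside |z| ≤ r, the simplified n·log(r) form does NOT apply — only the inside zeros contribute.

I(r) ≈ 3.8918.


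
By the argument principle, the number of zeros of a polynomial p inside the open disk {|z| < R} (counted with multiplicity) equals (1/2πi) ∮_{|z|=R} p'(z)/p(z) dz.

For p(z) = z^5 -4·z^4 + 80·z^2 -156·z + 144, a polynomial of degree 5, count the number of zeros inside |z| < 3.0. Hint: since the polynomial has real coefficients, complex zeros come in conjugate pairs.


The zeros of p are: (3 + 3i), (3 - 3i), (1 + 1i), (1 - 1i), -4.
Their magnitudes are: 4.243, 4.243, 1.414, 1.414, 4.
Zeros with |z| < R = 3.0: (1 + 1i), (1 - 1i).
Count = 2.
By the argument principle, (1/2πi) ∮_{|z|=R} p'(z)/p(z) dz equals exactly this count.

Number of zeros inside |z| < 3.0: 2.


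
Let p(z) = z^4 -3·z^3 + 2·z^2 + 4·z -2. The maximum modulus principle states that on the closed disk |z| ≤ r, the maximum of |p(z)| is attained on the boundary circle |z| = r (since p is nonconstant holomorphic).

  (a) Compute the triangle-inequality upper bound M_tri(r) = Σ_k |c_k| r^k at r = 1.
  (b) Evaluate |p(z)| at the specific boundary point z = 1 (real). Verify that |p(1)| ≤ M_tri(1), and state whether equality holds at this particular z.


Coefficients: c_0 = -2, c_1 = 4, c_2 = 2, c_3 = -3, c_4 = 1. Radius r = 1.
Part (a). Triangle bound: M_tri(r) = Σ_k |c_k| r^k
  = |-2|·1^0 + |4|·1^1 + |2|·1^2 + |-3|·1^3 + |1|·1^4
  = 2 + 4 + 2 + 3 + 1 = 12.
This bounds M(r) := max_{|z|=r} |p(z)| from above; equality holds iff all terms c_k z^k can be made to align in phase at a single z on |z|=r.
Part (b). At z = 1 (real, on the circle |z| = r):
  p(1) = (-2)·1^0 + (4)·1^1 + (2)·1^2 + (-3)·1^3 + (1)·1^4 = 2.
  |p(1)| = 2.
Check: |p(1)| = 2 ≤ 12 = M_tri(1). ✓ Equality does not hold at z = 1 (the coefficients have mixed signs, so the terms do not all align in phase there).

M_tri(1) = 12; |p(1)| = 2; equality at z=1: no.


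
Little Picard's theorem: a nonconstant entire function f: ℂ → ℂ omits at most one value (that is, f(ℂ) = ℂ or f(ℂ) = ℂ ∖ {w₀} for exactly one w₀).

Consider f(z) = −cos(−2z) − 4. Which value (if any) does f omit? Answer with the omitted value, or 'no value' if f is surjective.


Little Picard bounds the complement of f(ℂ) to at most one point.
cos is entire and surjective onto ℂ: for every w ∈ ℂ, cos(ζ) = w has a solution ζ ∈ ℂ (e.g., via the complex inverse arccos). With ζ = −2z this gives z = ζ/(-2). Then -1·cos(−2z) takes every value in -1·ℂ = ℂ, and adding -4 is a bijection of ℂ. So f is surjective and omits no value. (Note: only on the real line is cos bounded by [−1, 1].)

Omitted value: no value.


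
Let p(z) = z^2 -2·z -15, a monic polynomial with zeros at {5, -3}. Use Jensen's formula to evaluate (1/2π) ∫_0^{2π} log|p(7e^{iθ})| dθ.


Zeros: -3, 5; r = 7.
Inside |z| < r: -3, 5. Outside (|z| ≥ r): ∅.
p(0) = -15, so log|p(0)| = log(15) = 2.7081.
Apply Jensen: I(r) = log|p(0)| + Σ_k log(r/|z_k|), summed over zeros inside |z| < r.
  log(r/|z_k|) for z_k = 5: log(7/5) = 0.3365
  log(r/|z_k|) for z_k = -3: log(7/3) = 0.8473
Sum over inside zeros: 1.1838.
I(r) = log|p(0)| + (inside sum) = 2.7081 + 1.1838 = 3.8918.
Closed form (all zeros inside, monic): I(r) = n·log(r) = 2·log(7) = 3.8918. ✓

I(r) ≈ 3.8918.


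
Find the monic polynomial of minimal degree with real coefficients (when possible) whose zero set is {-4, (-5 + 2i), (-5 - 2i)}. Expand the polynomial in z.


The polynomial is p(z) = ∏_{α ∈ S} (z − α), where S = {-4, (-5 + 2i), (-5 - 2i)}.
Expanding the product yields: p(z) = z^3 + 14·z^2 + 69·z + 116.
Note conjugate pairs combine to real quadratics: (z − (-5+2i))(z − (-5−2i)) = z² + 10z + 29.
The resulting polynomial has degree 3 and real coefficients as required.

p(z) = z^3 + 14·z^2 + 69·z + 116.


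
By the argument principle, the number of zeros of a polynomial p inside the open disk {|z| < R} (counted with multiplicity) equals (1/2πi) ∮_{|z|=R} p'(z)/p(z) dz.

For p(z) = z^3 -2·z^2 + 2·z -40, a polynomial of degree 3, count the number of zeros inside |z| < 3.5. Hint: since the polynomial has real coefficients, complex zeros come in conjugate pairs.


The zeros of p are: 4, (-1 + 3i), (-1 - 3i).
Their magnitudes are: 4, 3.162, 3.162.
Zeros with |z| < R = 3.5: (-1 + 3i), (-1 - 3i).
Count = 2.
By the argument principle, (1/2πi) ∮_{|z|=R} p'(z)/p(z) dz equals exactly this count.

Number of zeros inside |z| < 3.5: 2.


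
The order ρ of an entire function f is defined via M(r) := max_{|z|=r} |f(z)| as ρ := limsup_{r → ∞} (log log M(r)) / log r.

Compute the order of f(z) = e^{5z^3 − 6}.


|e^{5z^3 − 6}| = e^{Re(5·z^3) + -6} ≤ e^{5|z|^3 + -6} = e^{5r^3 + -6} on |z| = r, so ρ ≤ 3. Choosing z on |z|=r so that 5·z^3 is real positive (always possible by picking arg z appropriately) gives |f(z)| = e^{5r^3 + -6}, matching the bound. The additive constant -6 does not affect log log M(r) ~ 3·log r. Hence ρ = 3.
Therefore ρ = 3.

Order ρ = 3.


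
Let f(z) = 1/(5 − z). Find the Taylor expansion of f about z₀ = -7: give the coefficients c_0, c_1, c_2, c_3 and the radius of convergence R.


Let w = z − z₀, so z = z₀ + w.
Then 5 − z = 5 − (z₀ + w) = (5 − z₀) − w = 12 − w.
f(z) = 1/(12 − w) = (1/(12)) · 1/(1 − w/(12)) = Σ_{n≥0} w^n / (12)^(n+1).
So c_n = 1/(12)^(n+1):
  c_0 = 1/(12)^1 = 1/12.
  c_1 = 1/(12)^2 = 1/144.
  c_2 = 1/(12)^3 = 1/1728.
  c_3 = 1/(12)^4 = 1/20736.
The series is valid for |w/d| < 1, i.e. |z − z₀| < |d|.
Radius of convergence: R = |5 − z₀| = |12| = 12 (distance from z₀ to the singularity z = 5).

c_0 = 1/12, c_1 = 1/144, c_2 = 1/1728, c_3 = 1/20736; R = 12.


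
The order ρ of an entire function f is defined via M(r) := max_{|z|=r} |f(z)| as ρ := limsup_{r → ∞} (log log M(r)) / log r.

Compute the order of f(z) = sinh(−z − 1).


sinh(w) is a linear combination of e^{iw} and e^{−iw} (or e^w, e^{−w} in the hyperbolic case), so |sinh(w)| ≤ e^{|w|}. With w = −z − 1, |w| ≤ 1|z| + 1 = 1r + 1 on |z| = r, giving M(r) ≤ e^{1r + 1}, so ρ ≤ 1. On a suitable ray (z = it for sin/cos; z = t for sinh/cosh, t real → ∞), |sinh(−z − 1)| grows like e^{1|t|}/2, so ρ ≥ 1. Hence ρ = 1.
Therefore ρ = 1.

Order ρ = 1.


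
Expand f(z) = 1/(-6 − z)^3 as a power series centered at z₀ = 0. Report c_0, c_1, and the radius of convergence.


Let w = z − z₀, so z = z₀ + w.
Then -6 − z = -6 − (z₀ + w) = (-6 − z₀) − w = -6 − w.
f(z) = 1/(-6 − w)^3 = (1/(-6)^3) · (1 − w/(-6))^{−3}.
By the binomial series (1−u)^{−3} = Σ_{n≥0} C(n+2, 2) u^n for |u|<1, with u = w/(-6):
  c_n = C(n+2, 2) / (-6)^(n+3).
  c_0 = 1/(-6)^3 = -1/216.
  c_1 = 3/(-6)^4 = 1/432.
The series is valid for |w/d| < 1, i.e. |z − z₀| < |d|.
Radius of convergence: R = |-6 − z₀| = |-6| = 6 (distance from z₀ to the singularity z = -6).

c_0 = -1/216, c_1 = 1/432; R = 6.
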